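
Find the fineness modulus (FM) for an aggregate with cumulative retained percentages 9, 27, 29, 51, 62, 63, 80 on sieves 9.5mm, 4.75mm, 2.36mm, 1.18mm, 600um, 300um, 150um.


FM = sum(cumulative % retained) / 100
= 321 / 100
= 3.21

3.21


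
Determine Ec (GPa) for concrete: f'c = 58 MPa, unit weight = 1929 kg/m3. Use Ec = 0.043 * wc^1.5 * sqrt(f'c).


Ec = 0.043 * 1929^1.5 * sqrt(58) / 1000
= 27.74 GPa

27.74


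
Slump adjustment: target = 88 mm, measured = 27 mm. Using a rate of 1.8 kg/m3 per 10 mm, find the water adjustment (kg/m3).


Difference = 88 - 27 = 61 mm
Water adjustment = 61 * 1.8 / 10 = 11.0 kg/m3

11.0


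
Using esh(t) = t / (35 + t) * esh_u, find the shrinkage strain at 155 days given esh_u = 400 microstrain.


esh(155) = 155 / (35 + 155) * 400
= 155 / 190 * 400
= 326.3 microstrain

326.3


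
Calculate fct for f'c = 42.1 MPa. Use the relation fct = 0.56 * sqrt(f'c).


fct = 0.56 * sqrt(42.1)
= 0.56 * 6.488
= 3.634 MPa

3.634


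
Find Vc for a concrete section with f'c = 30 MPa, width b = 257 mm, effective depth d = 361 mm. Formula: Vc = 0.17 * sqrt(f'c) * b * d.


Vc = 0.17 * sqrt(30) * 257 * 361 / 1000
= 86.39 kN

86.39


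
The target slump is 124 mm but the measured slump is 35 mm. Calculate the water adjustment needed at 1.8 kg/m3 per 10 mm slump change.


Difference = 124 - 35 = 89 mm
Water adjustment = 89 * 1.8 / 10 = 16.0 kg/m3

16.0


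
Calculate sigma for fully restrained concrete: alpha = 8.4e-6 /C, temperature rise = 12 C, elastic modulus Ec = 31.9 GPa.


sigma = alpha * dT * Ec
= 8.4e-6 * 12 * 31.9 * 1000
= 3.216 MPa

3.216


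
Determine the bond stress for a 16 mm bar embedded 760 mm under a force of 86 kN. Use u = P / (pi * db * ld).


u = P / (pi * db * ld)
= 86 * 1000 / (pi * 16 * 760)
= 2.251 MPa

2.251


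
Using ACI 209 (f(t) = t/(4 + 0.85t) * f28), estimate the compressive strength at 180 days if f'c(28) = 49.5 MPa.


f(180) = 180 / (4 + 0.85 * 180) * 49.5
= 180 / 157.0 * 49.5
= 56.75 MPa

56.75


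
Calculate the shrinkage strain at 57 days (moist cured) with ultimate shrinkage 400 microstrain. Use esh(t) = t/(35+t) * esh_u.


esh(57) = 57 / (35 + 57) * 400
= 57 / 92 * 400
= 247.8 microstrain

247.8


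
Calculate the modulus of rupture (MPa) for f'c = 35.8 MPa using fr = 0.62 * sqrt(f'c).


fr = 0.62 * sqrt(35.8)
= 3.71 MPa

3.71


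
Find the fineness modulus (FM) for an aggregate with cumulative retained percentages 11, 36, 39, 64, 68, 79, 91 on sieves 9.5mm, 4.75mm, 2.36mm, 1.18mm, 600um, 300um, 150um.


FM = sum(cumulative % retained) / 100
= 388 / 100
= 3.88

3.88


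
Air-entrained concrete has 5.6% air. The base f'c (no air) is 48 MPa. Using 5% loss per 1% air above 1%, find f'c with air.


Strength loss = (5.6 - 1) * 5 = 23.0%
f'c = 48 * (1 - 23.0/100)
= 36.96 MPa

36.96


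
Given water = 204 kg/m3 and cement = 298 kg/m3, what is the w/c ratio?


w/c = water / cement
w/c = 204 / 298 = 0.685

0.685


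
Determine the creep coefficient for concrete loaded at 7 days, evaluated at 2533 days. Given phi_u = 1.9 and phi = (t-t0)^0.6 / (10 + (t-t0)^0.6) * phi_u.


dt = 2533 - 7 = 2526
phi = 2526^0.6 / (10 + 2526^0.6) * 1.9
= 1.742

1.742


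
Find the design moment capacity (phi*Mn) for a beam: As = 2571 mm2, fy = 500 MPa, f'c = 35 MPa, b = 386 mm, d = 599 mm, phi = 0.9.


a = As * fy / (0.85 * f'c * b)
= 2571 * 500 / (0.85 * 35 * 386)
= 111.9432 mm
Mn = As * fy * (d - a/2) / 10^6
= 698.063 kN-m
phi*Mn = 0.9 * 698.063 = 628.26 kN-m

628.26


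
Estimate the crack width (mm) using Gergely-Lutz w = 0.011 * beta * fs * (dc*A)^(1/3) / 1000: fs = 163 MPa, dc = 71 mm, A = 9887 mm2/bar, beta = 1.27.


w = 0.011 * beta * fs * (dc * A)^(1/3) / 1000
= 0.011 * 1.27 * 163 * (71 * 9887)^(1/3) / 1000
= 0.202 mm

0.202


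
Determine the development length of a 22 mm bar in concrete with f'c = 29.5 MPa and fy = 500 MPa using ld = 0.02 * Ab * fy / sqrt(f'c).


Ab = pi * 22^2 / 4 = 380.133 mm2
ld = 0.02 * 380.133 * 500 / sqrt(29.5)
= 699.9 mm

699.9


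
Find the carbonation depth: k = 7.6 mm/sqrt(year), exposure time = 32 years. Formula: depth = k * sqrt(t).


depth = k * sqrt(t)
= 7.6 * sqrt(32)
= 42.99 mm

42.99


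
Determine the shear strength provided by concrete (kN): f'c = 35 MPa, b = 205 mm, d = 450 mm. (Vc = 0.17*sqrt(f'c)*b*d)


Vc = 0.17 * sqrt(35) * 205 * 450 / 1000
= 92.78 kN

92.78


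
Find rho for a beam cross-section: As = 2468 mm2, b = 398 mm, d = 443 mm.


rho = As / (b * d)
= 2468 / (398 * 443)
= 0.014

0.014


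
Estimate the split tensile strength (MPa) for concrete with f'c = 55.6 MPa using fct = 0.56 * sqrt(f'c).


fct = 0.56 * sqrt(55.6)
= 0.56 * 7.457
= 4.176 MPa

4.176


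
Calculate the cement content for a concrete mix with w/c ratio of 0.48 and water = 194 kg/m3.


Cement = water / (w/c)
= 194 / 0.48
= 404.2 kg/m3

404.2


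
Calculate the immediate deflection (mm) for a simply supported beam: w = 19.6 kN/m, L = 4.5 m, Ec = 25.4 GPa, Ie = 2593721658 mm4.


Convert: L = 4.5 m = 4500 mm, Ec = 25.4 GPa = 25400 MPa
delta = 5 * 19.6 * 4500^4 / (384 * 25400 * 2593721658)
= 1.59 mm

1.59


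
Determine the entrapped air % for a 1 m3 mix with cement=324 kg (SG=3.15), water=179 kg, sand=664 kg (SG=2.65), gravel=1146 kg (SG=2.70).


Vol cement = 324 / (3.15 * 1000) = 0.102857 m3
Vol water = 179 / 1000 = 0.179 m3
Vol sand = 664 / (2.65 * 1000) = 0.250566 m3
Vol gravel = 1146 / (2.70 * 1000) = 0.424444 m3
Total solid + water volume = 0.956868 m3
Air = (1 - 0.956868) * 100 = 4.31%

4.31


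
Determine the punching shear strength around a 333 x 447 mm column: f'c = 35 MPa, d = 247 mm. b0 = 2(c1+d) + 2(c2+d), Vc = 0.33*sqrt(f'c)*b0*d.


b0 = 2*(333 + 247) + 2*(447 + 247) = 2548 mm
Vc = 0.33 * sqrt(35) * 2548 * 247 / 1000
= 1228.7 kN

1228.7


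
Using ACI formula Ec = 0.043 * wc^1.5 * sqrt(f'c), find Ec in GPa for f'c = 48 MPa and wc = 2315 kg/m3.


Ec = 0.043 * 2315^1.5 * sqrt(48) / 1000
= 33.18 GPa

33.18


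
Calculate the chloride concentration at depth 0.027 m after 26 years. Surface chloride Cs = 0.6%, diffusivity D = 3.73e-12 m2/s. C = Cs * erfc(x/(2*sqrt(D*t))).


t_seconds = 26 * 365.25 * 24 * 3600 = 820497600.0 s
arg = 0.027 / (2 * sqrt(3.73e-12 * 820497600.0))
= 0.244
erfc(0.244) = 0.73
C = 0.6 * 0.73 = 0.438%

0.438


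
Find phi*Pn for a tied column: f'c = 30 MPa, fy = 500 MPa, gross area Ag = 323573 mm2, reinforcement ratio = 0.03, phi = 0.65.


Ast = rho * Ag = 0.03 * 323573 = 9707.19 mm2
phi*Pn = 0.65 * 0.80 * (0.85 * 30 * (323573 - 9707.19) + 500 * 9707.19) / 1000
= 6685.73 kN

6685.73


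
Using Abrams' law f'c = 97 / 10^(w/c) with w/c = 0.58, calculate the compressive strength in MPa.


f'c = 97 / 10^0.58
= 97 / 3.802
= 25.51 MPa

25.51


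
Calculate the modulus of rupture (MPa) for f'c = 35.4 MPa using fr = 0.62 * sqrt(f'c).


fr = 0.62 * sqrt(35.4)
= 3.689 MPa

3.689


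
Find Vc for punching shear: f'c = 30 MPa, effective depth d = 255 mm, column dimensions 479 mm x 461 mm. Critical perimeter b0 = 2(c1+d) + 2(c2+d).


b0 = 2*(479 + 255) + 2*(461 + 255) = 2900 mm
Vc = 0.33 * sqrt(30) * 2900 * 255 / 1000
= 1336.63 kN

1336.63


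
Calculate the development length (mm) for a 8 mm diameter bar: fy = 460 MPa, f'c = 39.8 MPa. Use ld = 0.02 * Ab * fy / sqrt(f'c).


Ab = pi * 8^2 / 4 = 50.265 mm2
ld = 0.02 * 50.265 * 460 / sqrt(39.8)
= 73.3 mm

73.3


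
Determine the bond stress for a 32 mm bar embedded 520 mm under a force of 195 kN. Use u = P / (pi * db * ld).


u = P / (pi * db * ld)
= 195 * 1000 / (pi * 32 * 520)
= 3.73 MPa

3.73


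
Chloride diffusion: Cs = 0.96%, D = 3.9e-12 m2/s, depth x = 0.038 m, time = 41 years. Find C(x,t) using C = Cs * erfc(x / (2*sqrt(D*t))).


t_seconds = 41 * 365.25 * 24 * 3600 = 1293861600.0 s
arg = 0.038 / (2 * sqrt(3.9e-12 * 1293861600.0))
= 0.2675
erfc(0.2675) = 0.7052
C = 0.96 * 0.7052 = 0.677%

0.677


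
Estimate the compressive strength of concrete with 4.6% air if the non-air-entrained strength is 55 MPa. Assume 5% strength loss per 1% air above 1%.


Strength loss = (4.6 - 1) * 5 = 18.0%
f'c = 55 * (1 - 18.0/100)
= 45.1 MPa

45.1


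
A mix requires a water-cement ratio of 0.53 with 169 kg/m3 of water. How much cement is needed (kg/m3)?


Cement = water / (w/c)
= 169 / 0.53
= 318.9 kg/m3

318.9


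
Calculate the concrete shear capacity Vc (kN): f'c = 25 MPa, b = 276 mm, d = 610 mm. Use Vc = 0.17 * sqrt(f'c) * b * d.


Vc = 0.17 * sqrt(25) * 276 * 610 / 1000
= 143.11 kN

143.11


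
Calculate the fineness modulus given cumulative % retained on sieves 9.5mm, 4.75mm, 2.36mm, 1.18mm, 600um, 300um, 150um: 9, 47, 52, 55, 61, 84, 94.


FM = sum(cumulative % retained) / 100
= 402 / 100
= 4.02

4.02


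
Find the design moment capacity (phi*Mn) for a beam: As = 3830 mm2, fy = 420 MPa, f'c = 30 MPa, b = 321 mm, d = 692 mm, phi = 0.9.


a = As * fy / (0.85 * f'c * b)
= 3830 * 420 / (0.85 * 30 * 321)
= 196.5182 mm
Mn = As * fy * (d - a/2) / 10^6
= 955.0916 kN-m
phi*Mn = 0.9 * 955.0916 = 859.58 kN-m

859.58


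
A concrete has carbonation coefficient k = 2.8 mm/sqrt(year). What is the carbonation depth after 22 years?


depth = k * sqrt(t)
= 2.8 * sqrt(22)
= 13.13 mm

13.13


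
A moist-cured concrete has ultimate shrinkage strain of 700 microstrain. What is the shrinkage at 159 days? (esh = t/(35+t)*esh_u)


esh(159) = 159 / (35 + 159) * 700
= 159 / 194 * 700
= 573.7 microstrain

573.7


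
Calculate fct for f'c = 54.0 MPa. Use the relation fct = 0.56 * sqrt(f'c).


fct = 0.56 * sqrt(54.0)
= 0.56 * 7.348
= 4.115 MPa

4.115


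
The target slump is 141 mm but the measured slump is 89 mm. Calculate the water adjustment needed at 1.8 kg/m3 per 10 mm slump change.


Difference = 141 - 89 = 52 mm
Water adjustment = 52 * 1.8 / 10 = 9.4 kg/m3

9.4


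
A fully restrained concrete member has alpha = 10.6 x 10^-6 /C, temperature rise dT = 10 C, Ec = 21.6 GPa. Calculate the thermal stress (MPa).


sigma = alpha * dT * Ec
= 10.6e-6 * 10 * 21.6 * 1000
= 2.29 MPa

2.29


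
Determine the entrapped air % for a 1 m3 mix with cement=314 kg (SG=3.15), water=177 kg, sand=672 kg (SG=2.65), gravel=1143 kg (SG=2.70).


Vol cement = 314 / (3.15 * 1000) = 0.099683 m3
Vol water = 177 / 1000 = 0.177 m3
Vol sand = 672 / (2.65 * 1000) = 0.253585 m3
Vol gravel = 1143 / (2.70 * 1000) = 0.423333 m3
Total solid + water volume = 0.953601 m3
Air = (1 - 0.953601) * 100 = 4.64%

4.64


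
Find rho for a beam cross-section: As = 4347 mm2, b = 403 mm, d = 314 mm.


rho = As / (b * d)
= 4347 / (403 * 314)
= 0.0344

0.0344


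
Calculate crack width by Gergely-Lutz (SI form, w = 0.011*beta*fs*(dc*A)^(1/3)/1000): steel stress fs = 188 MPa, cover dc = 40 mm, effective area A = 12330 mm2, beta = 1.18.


w = 0.011 * beta * fs * (dc * A)^(1/3) / 1000
= 0.011 * 1.18 * 188 * (40 * 12330)^(1/3) / 1000
= 0.193 mm

0.193


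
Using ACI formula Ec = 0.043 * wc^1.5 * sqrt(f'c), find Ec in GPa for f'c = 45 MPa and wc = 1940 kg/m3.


Ec = 0.043 * 1940^1.5 * sqrt(45) / 1000
= 24.65 GPa

24.65


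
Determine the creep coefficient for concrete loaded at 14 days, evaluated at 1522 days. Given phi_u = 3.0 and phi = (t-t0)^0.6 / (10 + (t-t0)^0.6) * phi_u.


dt = 1522 - 14 = 1508
phi = 1508^0.6 / (10 + 1508^0.6) * 3.0
= 2.669

2.669


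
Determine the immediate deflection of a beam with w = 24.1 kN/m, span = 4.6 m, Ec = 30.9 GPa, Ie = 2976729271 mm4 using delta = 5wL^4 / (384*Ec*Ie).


Convert: L = 4.6 m = 4600 mm, Ec = 30.9 GPa = 30900 MPa
delta = 5 * 24.1 * 4600^4 / (384 * 30900 * 2976729271)
= 1.53 mm

1.53


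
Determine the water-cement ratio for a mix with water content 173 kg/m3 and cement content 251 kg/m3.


w/c = water / cement
w/c = 173 / 251 = 0.689

0.689


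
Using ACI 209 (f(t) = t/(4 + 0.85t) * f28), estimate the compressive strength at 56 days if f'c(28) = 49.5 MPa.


f(56) = 56 / (4 + 0.85 * 56) * 49.5
= 56 / 51.6 * 49.5
= 53.72 MPa

53.72


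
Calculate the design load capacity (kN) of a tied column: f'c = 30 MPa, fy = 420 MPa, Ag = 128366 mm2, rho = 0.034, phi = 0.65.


Ast = rho * Ag = 0.034 * 128366 = 4364.444 mm2
phi*Pn = 0.65 * 0.80 * (0.85 * 30 * (128366 - 4364.444) + 420 * 4364.444) / 1000
= 2597.46 kN

2597.46


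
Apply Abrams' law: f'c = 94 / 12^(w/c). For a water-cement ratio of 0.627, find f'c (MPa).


f'c = 94 / 12^0.627
= 94 / 4.749
= 19.79 MPa

19.79


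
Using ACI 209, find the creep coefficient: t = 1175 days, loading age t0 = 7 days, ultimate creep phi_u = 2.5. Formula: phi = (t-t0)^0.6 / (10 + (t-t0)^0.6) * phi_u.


dt = 1175 - 7 = 1168
phi = 1168^0.6 / (10 + 1168^0.6) * 2.5
= 2.185

2.185


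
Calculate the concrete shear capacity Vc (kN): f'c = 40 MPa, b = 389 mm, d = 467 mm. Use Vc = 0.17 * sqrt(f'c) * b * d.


Vc = 0.17 * sqrt(40) * 389 * 467 / 1000
= 195.32 kN

195.32


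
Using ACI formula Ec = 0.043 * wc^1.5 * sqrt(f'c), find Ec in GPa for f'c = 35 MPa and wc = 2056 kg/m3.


Ec = 0.043 * 2056^1.5 * sqrt(35) / 1000
= 23.72 GPa

23.72


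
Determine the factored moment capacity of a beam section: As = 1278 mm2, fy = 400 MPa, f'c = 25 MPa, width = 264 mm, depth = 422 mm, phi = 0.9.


a = As * fy / (0.85 * f'c * b)
= 1278 * 400 / (0.85 * 25 * 264)
= 91.123 mm
Mn = As * fy * (d - a/2) / 10^6
= 192.4354 kN-m
phi*Mn = 0.9 * 192.4354 = 173.19 kN-m

173.19


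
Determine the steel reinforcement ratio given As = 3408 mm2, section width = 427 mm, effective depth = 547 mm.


rho = As / (b * d)
= 3408 / (427 * 547)
= 0.0146

0.0146


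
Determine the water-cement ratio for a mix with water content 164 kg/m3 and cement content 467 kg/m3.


w/c = water / cement
w/c = 164 / 467 = 0.351

0.351


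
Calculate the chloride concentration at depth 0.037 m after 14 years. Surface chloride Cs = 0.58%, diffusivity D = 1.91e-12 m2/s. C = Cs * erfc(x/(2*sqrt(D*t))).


t_seconds = 14 * 365.25 * 24 * 3600 = 441806400.0 s
arg = 0.037 / (2 * sqrt(1.91e-12 * 441806400.0))
= 0.6369
erfc(0.6369) = 0.3678
C = 0.58 * 0.3678 = 0.2133%

0.2133


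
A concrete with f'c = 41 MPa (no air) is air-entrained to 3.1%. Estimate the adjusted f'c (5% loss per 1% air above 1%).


Strength loss = (3.1 - 1) * 5 = 10.5%
f'c = 41 * (1 - 10.5/100)
= 36.7 MPa

36.7


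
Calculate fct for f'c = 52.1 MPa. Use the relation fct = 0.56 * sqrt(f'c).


fct = 0.56 * sqrt(52.1)
= 0.56 * 7.218
= 4.042 MPa

4.042


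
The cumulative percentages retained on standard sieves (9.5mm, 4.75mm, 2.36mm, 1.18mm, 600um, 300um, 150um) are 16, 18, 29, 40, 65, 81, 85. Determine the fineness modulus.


FM = sum(cumulative % retained) / 100
= 334 / 100
= 3.34

3.34


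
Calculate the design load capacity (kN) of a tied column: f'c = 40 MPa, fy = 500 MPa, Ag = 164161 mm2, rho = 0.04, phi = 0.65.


Ast = rho * Ag = 0.04 * 164161 = 6566.44 mm2
phi*Pn = 0.65 * 0.80 * (0.85 * 40 * (164161 - 6566.44) + 500 * 6566.44) / 1000
= 4493.55 kN

4493.55


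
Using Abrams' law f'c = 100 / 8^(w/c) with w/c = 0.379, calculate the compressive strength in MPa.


f'c = 100 / 8^0.379
= 100 / 2.199
= 45.47 MPa

45.47


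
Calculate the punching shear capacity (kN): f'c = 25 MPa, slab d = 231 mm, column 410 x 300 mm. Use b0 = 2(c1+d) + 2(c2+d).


b0 = 2*(410 + 231) + 2*(300 + 231) = 2344 mm
Vc = 0.33 * sqrt(25) * 2344 * 231 / 1000
= 893.42 kN

893.42


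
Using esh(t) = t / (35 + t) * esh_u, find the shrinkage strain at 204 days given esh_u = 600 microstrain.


esh(204) = 204 / (35 + 204) * 600
= 204 / 239 * 600
= 512.1 microstrain

512.1


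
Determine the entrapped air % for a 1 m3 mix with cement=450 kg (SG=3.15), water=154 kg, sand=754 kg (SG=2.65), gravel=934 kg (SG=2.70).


Vol cement = 450 / (3.15 * 1000) = 0.142857 m3
Vol water = 154 / 1000 = 0.154 m3
Vol sand = 754 / (2.65 * 1000) = 0.284528 m3
Vol gravel = 934 / (2.70 * 1000) = 0.345926 m3
Total solid + water volume = 0.927311 m3
Air = (1 - 0.927311) * 100 = 7.27%

7.27


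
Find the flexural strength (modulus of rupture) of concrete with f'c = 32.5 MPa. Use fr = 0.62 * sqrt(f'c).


fr = 0.62 * sqrt(32.5)
= 3.535 MPa

3.535


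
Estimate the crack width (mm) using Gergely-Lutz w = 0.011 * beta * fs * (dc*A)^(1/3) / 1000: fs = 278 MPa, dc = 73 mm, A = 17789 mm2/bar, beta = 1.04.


w = 0.011 * beta * fs * (dc * A)^(1/3) / 1000
= 0.011 * 1.04 * 278 * (73 * 17789)^(1/3) / 1000
= 0.347 mm

0.347


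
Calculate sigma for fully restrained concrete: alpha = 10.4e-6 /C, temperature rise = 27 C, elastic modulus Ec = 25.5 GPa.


sigma = alpha * dT * Ec
= 10.4e-6 * 27 * 25.5 * 1000
= 7.16 MPa

7.16


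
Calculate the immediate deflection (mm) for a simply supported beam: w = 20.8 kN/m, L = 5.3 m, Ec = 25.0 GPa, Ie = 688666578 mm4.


Convert: L = 5.3 m = 5300 mm, Ec = 25.0 GPa = 25000 MPa
delta = 5 * 20.8 * 5300^4 / (384 * 25000 * 688666578)
= 12.41 mm

12.41


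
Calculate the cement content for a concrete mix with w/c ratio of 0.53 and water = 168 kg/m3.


Cement = water / (w/c)
= 168 / 0.53
= 317.0 kg/m3

317.0


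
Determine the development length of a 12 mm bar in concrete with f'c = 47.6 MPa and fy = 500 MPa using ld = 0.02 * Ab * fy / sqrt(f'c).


Ab = pi * 12^2 / 4 = 113.097 mm2
ld = 0.02 * 113.097 * 500 / sqrt(47.6)
= 163.9 mm

163.9


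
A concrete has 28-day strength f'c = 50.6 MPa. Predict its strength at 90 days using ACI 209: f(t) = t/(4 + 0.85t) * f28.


f(90) = 90 / (4 + 0.85 * 90) * 50.6
= 90 / 80.5 * 50.6
= 56.57 MPa

56.57


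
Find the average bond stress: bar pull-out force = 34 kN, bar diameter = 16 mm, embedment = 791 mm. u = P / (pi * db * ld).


u = P / (pi * db * ld)
= 34 * 1000 / (pi * 16 * 791)
= 0.855 MPa

0.855


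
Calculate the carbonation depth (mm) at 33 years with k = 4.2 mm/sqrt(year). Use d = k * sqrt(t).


depth = k * sqrt(t)
= 4.2 * sqrt(33)
= 24.13 mm

24.13


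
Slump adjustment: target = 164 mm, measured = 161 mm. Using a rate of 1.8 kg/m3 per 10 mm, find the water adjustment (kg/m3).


Difference = 164 - 161 = 3 mm
Water adjustment = 3 * 1.8 / 10 = 0.5 kg/m3

0.5


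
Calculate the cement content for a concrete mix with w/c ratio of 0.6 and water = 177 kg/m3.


Cement = water / (w/c)
= 177 / 0.6
= 295.0 kg/m3

295.0


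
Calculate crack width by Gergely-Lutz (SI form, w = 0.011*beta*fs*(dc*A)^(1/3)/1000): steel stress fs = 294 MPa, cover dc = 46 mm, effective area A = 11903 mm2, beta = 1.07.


w = 0.011 * beta * fs * (dc * A)^(1/3) / 1000
= 0.011 * 1.07 * 294 * (46 * 11903)^(1/3) / 1000
= 0.283 mm

0.283


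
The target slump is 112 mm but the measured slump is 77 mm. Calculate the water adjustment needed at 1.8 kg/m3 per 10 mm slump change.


Difference = 112 - 77 = 35 mm
Water adjustment = 35 * 1.8 / 10 = 6.3 kg/m3

6.3


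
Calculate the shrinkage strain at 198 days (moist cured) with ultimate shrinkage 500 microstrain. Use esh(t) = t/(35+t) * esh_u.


esh(198) = 198 / (35 + 198) * 500
= 198 / 233 * 500
= 424.9 microstrain

424.9


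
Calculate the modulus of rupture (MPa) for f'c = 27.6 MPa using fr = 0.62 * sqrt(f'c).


fr = 0.62 * sqrt(27.6)
= 3.257 MPa

3.257


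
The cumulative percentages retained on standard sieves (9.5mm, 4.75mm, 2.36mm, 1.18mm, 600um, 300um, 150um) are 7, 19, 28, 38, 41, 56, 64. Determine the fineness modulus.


FM = sum(cumulative % retained) / 100
= 253 / 100
= 2.53

2.53


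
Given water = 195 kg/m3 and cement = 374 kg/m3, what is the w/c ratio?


w/c = water / cement
w/c = 195 / 374 = 0.521

0.521


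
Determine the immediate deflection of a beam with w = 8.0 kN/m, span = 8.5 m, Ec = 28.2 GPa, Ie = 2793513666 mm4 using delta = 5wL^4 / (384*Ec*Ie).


Convert: L = 8.5 m = 8500 mm, Ec = 28.2 GPa = 28200 MPa
delta = 5 * 8.0 * 8500^4 / (384 * 28200 * 2793513666)
= 6.9 mm

6.9


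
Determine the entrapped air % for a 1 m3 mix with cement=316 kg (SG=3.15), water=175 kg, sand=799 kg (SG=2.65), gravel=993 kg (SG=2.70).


Vol cement = 316 / (3.15 * 1000) = 0.100317 m3
Vol water = 175 / 1000 = 0.175 m3
Vol sand = 799 / (2.65 * 1000) = 0.301509 m3
Vol gravel = 993 / (2.70 * 1000) = 0.367778 m3
Total solid + water volume = 0.944605 m3
Air = (1 - 0.944605) * 100 = 5.54%

5.54


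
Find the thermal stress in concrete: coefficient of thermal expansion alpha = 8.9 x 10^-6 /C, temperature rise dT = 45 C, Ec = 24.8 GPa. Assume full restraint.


sigma = alpha * dT * Ec
= 8.9e-6 * 45 * 24.8 * 1000
= 9.932 MPa

9.932


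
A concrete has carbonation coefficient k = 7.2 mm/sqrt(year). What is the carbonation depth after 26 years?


depth = k * sqrt(t)
= 7.2 * sqrt(26)
= 36.71 mm

36.71


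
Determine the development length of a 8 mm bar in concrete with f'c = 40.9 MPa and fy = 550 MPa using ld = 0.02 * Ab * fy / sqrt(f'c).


Ab = pi * 8^2 / 4 = 50.265 mm2
ld = 0.02 * 50.265 * 550 / sqrt(40.9)
= 86.5 mm

86.5


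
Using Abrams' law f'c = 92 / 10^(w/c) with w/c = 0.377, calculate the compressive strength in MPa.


f'c = 92 / 10^0.377
= 92 / 2.382
= 38.62 MPa

38.62


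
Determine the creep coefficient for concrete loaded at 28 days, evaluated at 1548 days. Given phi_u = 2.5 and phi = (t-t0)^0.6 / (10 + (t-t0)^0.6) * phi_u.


dt = 1548 - 28 = 1520
phi = 1520^0.6 / (10 + 1520^0.6) * 2.5
= 2.226

2.226


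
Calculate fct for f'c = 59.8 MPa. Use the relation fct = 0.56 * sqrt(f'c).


fct = 0.56 * sqrt(59.8)
= 0.56 * 7.733
= 4.331 MPa

4.331


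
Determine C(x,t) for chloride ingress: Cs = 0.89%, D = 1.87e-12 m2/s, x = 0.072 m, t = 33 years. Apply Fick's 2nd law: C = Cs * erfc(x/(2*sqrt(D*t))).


t_seconds = 33 * 365.25 * 24 * 3600 = 1041400800.0 s
arg = 0.072 / (2 * sqrt(1.87e-12 * 1041400800.0))
= 0.8158
erfc(0.8158) = 0.2486
C = 0.89 * 0.2486 = 0.2213%

0.2213


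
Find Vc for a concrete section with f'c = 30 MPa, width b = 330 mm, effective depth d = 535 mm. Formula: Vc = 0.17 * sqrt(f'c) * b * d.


Vc = 0.17 * sqrt(30) * 330 * 535 / 1000
= 164.39 kN

164.39


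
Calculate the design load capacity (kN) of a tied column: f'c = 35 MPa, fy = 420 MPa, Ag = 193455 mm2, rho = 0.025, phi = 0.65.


Ast = rho * Ag = 0.025 * 193455 = 4836.375 mm2
phi*Pn = 0.65 * 0.80 * (0.85 * 35 * (193455 - 4836.375) + 420 * 4836.375) / 1000
= 3974.19 kN

3974.19


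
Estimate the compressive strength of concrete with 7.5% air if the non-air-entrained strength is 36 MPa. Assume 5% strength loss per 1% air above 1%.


Strength loss = (7.5 - 1) * 5 = 32.5%
f'c = 36 * (1 - 32.5/100)
= 24.3 MPa

24.3


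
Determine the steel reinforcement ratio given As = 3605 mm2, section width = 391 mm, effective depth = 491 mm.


rho = As / (b * d)
= 3605 / (391 * 491)
= 0.0188

0.0188


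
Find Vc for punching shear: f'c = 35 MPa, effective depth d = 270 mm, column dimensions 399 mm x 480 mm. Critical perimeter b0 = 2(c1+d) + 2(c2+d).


b0 = 2*(399 + 270) + 2*(480 + 270) = 2838 mm
Vc = 0.33 * sqrt(35) * 2838 * 270 / 1000
= 1495.97 kN

1495.97


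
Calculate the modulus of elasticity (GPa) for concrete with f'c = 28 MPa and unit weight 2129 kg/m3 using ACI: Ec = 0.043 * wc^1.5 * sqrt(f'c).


Ec = 0.043 * 2129^1.5 * sqrt(28) / 1000
= 22.35 GPa

22.35


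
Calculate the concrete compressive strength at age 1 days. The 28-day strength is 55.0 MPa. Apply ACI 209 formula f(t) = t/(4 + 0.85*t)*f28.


f(1) = 1 / (4 + 0.85 * 1) * 55.0
= 1 / 4.85 * 55.0
= 11.34 MPa

11.34


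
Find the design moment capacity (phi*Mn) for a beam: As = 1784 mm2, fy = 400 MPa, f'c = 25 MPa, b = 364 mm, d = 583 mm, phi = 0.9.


a = As * fy / (0.85 * f'c * b)
= 1784 * 400 / (0.85 * 25 * 364)
= 92.256 mm
Mn = As * fy * (d - a/2) / 10^6
= 383.1119 kN-m
phi*Mn = 0.9 * 383.1119 = 344.8 kN-m

344.8


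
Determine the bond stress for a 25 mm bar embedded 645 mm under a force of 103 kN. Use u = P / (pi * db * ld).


u = P / (pi * db * ld)
= 103 * 1000 / (pi * 25 * 645)
= 2.033 MPa

2.033


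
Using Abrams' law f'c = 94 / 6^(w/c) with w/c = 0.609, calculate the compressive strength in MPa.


f'c = 94 / 6^0.609
= 94 / 2.978
= 31.57 MPa

31.57


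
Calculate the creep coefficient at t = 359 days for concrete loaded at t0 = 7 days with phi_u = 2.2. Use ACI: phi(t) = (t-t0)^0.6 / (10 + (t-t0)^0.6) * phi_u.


dt = 359 - 7 = 352
phi = 352^0.6 / (10 + 352^0.6) * 2.2
= 1.697

1.697


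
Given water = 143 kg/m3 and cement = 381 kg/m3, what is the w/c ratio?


w/c = water / cement
w/c = 143 / 381 = 0.375

0.375


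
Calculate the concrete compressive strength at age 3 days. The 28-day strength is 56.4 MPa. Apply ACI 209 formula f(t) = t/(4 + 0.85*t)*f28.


f(3) = 3 / (4 + 0.85 * 3) * 56.4
= 3 / 6.55 * 56.4
= 25.83 MPa

25.83


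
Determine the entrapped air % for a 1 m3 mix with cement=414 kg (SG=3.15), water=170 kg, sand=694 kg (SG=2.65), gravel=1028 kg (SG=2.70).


Vol cement = 414 / (3.15 * 1000) = 0.131429 m3
Vol water = 170 / 1000 = 0.17 m3
Vol sand = 694 / (2.65 * 1000) = 0.261887 m3
Vol gravel = 1028 / (2.70 * 1000) = 0.380741 m3
Total solid + water volume = 0.944056 m3
Air = (1 - 0.944056) * 100 = 5.59%

5.59


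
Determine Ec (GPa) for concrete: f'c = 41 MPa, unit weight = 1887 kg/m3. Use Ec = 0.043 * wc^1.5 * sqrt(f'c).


Ec = 0.043 * 1887^1.5 * sqrt(41) / 1000
= 22.57 GPa

22.57


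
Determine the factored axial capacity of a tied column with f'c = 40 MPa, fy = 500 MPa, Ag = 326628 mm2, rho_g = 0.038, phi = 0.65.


Ast = rho * Ag = 0.038 * 326628 = 12411.864 mm2
phi*Pn = 0.65 * 0.80 * (0.85 * 40 * (326628 - 12411.864) + 500 * 12411.864) / 1000
= 8782.43 kN

8782.43


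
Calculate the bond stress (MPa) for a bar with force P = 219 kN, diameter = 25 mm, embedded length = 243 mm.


u = P / (pi * db * ld)
= 219 * 1000 / (pi * 25 * 243)
= 11.475 MPa

11.475


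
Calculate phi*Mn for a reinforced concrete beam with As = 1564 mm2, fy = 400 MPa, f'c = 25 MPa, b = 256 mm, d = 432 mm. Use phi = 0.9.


a = As * fy / (0.85 * f'c * b)
= 1564 * 400 / (0.85 * 25 * 256)
= 115.0 mm
Mn = As * fy * (d - a/2) / 10^6
= 234.2872 kN-m
phi*Mn = 0.9 * 234.2872 = 210.86 kN-m

210.86


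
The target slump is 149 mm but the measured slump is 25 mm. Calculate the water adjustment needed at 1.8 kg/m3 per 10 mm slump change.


Difference = 149 - 25 = 124 mm
Water adjustment = 124 * 1.8 / 10 = 22.3 kg/m3

22.3


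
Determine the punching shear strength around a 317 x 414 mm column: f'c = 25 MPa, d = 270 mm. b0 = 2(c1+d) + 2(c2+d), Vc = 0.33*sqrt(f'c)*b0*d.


b0 = 2*(317 + 270) + 2*(414 + 270) = 2542 mm
Vc = 0.33 * sqrt(25) * 2542 * 270 / 1000
= 1132.46 kN

1132.46


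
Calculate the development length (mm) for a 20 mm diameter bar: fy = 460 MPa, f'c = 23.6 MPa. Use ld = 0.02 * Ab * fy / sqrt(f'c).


Ab = pi * 20^2 / 4 = 314.159 mm2
ld = 0.02 * 314.159 * 460 / sqrt(23.6)
= 595.0 mm

595.0


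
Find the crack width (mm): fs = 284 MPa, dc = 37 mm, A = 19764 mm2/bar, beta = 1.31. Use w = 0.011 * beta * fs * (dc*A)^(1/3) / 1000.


w = 0.011 * beta * fs * (dc * A)^(1/3) / 1000
= 0.011 * 1.31 * 284 * (37 * 19764)^(1/3) / 1000
= 0.369 mm

0.369


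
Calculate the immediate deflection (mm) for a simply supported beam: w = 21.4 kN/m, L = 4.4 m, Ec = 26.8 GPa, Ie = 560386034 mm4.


Convert: L = 4.4 m = 4400 mm, Ec = 26.8 GPa = 26800 MPa
delta = 5 * 21.4 * 4400^4 / (384 * 26800 * 560386034)
= 6.95 mm

6.95


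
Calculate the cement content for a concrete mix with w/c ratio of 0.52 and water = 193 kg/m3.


Cement = water / (w/c)
= 193 / 0.52
= 371.2 kg/m3

371.2


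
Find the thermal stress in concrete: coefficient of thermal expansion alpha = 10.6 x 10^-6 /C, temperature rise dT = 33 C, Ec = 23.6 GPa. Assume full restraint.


sigma = alpha * dT * Ec
= 10.6e-6 * 33 * 23.6 * 1000
= 8.255 MPa

8.255


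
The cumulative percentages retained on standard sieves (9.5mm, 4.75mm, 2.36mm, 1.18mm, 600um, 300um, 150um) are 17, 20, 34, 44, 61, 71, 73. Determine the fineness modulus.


FM = sum(cumulative % retained) / 100
= 320 / 100
= 3.2

3.2


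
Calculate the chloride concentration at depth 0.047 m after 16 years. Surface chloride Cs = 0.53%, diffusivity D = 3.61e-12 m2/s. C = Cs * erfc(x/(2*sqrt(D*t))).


t_seconds = 16 * 365.25 * 24 * 3600 = 504921600.0 s
arg = 0.047 / (2 * sqrt(3.61e-12 * 504921600.0))
= 0.5504
erfc(0.5504) = 0.4363
C = 0.53 * 0.4363 = 0.2312%

0.2312


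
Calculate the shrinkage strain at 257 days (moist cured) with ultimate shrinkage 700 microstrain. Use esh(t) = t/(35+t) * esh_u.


esh(257) = 257 / (35 + 257) * 700
= 257 / 292 * 700
= 616.1 microstrain

616.1


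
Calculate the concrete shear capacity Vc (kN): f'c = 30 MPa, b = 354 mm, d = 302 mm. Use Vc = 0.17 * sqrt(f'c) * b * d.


Vc = 0.17 * sqrt(30) * 354 * 302 / 1000
= 99.55 kN

99.55


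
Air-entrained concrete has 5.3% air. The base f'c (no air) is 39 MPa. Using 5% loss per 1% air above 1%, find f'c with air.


Strength loss = (5.3 - 1) * 5 = 21.5%
f'c = 39 * (1 - 21.5/100)
= 30.62 MPa

30.62


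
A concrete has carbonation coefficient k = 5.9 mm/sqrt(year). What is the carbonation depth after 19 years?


depth = k * sqrt(t)
= 5.9 * sqrt(19)
= 25.72 mm

25.72


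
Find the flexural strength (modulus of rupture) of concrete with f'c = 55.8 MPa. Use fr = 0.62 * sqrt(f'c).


fr = 0.62 * sqrt(55.8)
= 4.631 MPa

4.631


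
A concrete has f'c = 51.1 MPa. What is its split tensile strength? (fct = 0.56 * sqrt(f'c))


fct = 0.56 * sqrt(51.1)
= 0.56 * 7.148
= 4.003 MPa

4.003


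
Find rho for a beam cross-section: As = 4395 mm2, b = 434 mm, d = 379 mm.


rho = As / (b * d)
= 4395 / (434 * 379)
= 0.0267

0.0267


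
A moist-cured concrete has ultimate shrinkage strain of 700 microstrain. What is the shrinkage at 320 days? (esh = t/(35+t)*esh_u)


esh(320) = 320 / (35 + 320) * 700
= 320 / 355 * 700
= 631.0 microstrain

631.0


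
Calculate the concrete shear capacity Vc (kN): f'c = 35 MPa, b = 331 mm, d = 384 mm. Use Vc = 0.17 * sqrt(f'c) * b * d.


Vc = 0.17 * sqrt(35) * 331 * 384 / 1000
= 127.83 kN

127.83


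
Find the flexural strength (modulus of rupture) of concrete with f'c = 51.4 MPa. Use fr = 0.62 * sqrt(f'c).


fr = 0.62 * sqrt(51.4)
= 4.445 MPa

4.445


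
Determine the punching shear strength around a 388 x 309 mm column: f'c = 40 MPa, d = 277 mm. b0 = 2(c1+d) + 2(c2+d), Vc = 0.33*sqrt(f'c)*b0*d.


b0 = 2*(388 + 277) + 2*(309 + 277) = 2502 mm
Vc = 0.33 * sqrt(40) * 2502 * 277 / 1000
= 1446.48 kN

1446.48


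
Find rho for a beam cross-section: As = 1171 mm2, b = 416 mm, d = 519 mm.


rho = As / (b * d)
= 1171 / (416 * 519)
= 0.0054

0.0054


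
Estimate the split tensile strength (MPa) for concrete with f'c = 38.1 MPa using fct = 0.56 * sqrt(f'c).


fct = 0.56 * sqrt(38.1)
= 0.56 * 6.173
= 3.457 MPa

3.457


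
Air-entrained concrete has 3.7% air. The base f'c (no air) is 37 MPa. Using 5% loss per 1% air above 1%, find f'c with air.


Strength loss = (3.7 - 1) * 5 = 13.5%
f'c = 37 * (1 - 13.5/100)
= 32.01 MPa

32.01


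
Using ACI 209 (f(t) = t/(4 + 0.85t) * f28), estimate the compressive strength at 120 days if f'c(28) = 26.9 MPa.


f(120) = 120 / (4 + 0.85 * 120) * 26.9
= 120 / 106.0 * 26.9
= 30.45 MPa

30.45


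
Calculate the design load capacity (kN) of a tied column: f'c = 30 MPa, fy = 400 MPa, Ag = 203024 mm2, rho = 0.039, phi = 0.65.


Ast = rho * Ag = 0.039 * 203024 = 7917.936 mm2
phi*Pn = 0.65 * 0.80 * (0.85 * 30 * (203024 - 7917.936) + 400 * 7917.936) / 1000
= 4234.04 kN

4234.04


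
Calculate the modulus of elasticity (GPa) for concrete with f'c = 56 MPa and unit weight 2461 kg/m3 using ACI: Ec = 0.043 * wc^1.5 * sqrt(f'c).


Ec = 0.043 * 2461^1.5 * sqrt(56) / 1000
= 39.29 GPa

39.29


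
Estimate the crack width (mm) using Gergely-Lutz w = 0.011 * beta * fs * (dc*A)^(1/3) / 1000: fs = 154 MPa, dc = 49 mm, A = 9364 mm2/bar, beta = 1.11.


w = 0.011 * beta * fs * (dc * A)^(1/3) / 1000
= 0.011 * 1.11 * 154 * (49 * 9364)^(1/3) / 1000
= 0.145 mm

0.145


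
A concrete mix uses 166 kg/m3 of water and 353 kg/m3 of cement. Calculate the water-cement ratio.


w/c = water / cement
w/c = 166 / 353 = 0.47

0.47


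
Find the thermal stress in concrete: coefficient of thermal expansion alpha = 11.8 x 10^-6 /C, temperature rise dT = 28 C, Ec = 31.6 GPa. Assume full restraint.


sigma = alpha * dT * Ec
= 11.8e-6 * 28 * 31.6 * 1000
= 10.441 MPa

10.441


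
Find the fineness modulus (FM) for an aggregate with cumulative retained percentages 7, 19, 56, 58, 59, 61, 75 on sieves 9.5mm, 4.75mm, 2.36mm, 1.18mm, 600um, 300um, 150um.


FM = sum(cumulative % retained) / 100
= 335 / 100
= 3.35

3.35


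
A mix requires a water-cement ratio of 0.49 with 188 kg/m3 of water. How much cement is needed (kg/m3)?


Cement = water / (w/c)
= 188 / 0.49
= 383.7 kg/m3

383.7


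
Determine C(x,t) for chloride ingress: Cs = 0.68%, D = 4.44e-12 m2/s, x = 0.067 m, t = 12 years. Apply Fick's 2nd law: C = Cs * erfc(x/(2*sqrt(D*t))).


t_seconds = 12 * 365.25 * 24 * 3600 = 378691200.0 s
arg = 0.067 / (2 * sqrt(4.44e-12 * 378691200.0))
= 0.817
erfc(0.817) = 0.2479
C = 0.68 * 0.2479 = 0.1686%

0.1686


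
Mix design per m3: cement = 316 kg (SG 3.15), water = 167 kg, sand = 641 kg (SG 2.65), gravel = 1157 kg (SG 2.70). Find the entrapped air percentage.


Vol cement = 316 / (3.15 * 1000) = 0.100317 m3
Vol water = 167 / 1000 = 0.167 m3
Vol sand = 641 / (2.65 * 1000) = 0.241887 m3
Vol gravel = 1157 / (2.70 * 1000) = 0.428519 m3
Total solid + water volume = 0.937723 m3
Air = (1 - 0.937723) * 100 = 6.23%

6.23


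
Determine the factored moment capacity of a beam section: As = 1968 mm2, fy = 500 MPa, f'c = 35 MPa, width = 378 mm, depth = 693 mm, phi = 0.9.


a = As * fy / (0.85 * f'c * b)
= 1968 * 500 / (0.85 * 35 * 378)
= 87.5017 mm
Mn = As * fy * (d - a/2) / 10^6
= 638.8612 kN-m
phi*Mn = 0.9 * 638.8612 = 574.98 kN-m

574.98


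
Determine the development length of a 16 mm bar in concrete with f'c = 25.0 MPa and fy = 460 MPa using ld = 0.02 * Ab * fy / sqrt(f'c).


Ab = pi * 16^2 / 4 = 201.062 mm2
ld = 0.02 * 201.062 * 460 / sqrt(25.0)
= 370.0 mm

370.0


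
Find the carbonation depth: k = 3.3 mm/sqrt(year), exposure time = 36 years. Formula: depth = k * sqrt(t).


depth = k * sqrt(t)
= 3.3 * sqrt(36)
= 19.8 mm

19.8


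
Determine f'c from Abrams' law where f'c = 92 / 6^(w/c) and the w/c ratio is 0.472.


f'c = 92 / 6^0.472
= 92 / 2.33
= 39.49 MPa

39.49


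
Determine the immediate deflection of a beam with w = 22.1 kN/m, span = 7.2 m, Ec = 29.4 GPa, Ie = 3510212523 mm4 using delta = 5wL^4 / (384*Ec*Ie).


Convert: L = 7.2 m = 7200 mm, Ec = 29.4 GPa = 29400 MPa
delta = 5 * 22.1 * 7200^4 / (384 * 29400 * 3510212523)
= 7.49 mm

7.49


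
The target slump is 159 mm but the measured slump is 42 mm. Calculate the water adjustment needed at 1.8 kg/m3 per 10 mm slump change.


Difference = 159 - 42 = 117 mm
Water adjustment = 117 * 1.8 / 10 = 21.1 kg/m3

21.1


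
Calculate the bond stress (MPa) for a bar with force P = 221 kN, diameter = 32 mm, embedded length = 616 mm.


u = P / (pi * db * ld)
= 221 * 1000 / (pi * 32 * 616)
= 3.569 MPa

3.569


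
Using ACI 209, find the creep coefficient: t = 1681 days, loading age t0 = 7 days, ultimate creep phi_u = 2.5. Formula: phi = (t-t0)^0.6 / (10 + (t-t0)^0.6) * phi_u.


dt = 1681 - 7 = 1674
phi = 1674^0.6 / (10 + 1674^0.6) * 2.5
= 2.239

2.239


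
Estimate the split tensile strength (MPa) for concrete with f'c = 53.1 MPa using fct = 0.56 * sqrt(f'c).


fct = 0.56 * sqrt(53.1)
= 0.56 * 7.287
= 4.081 MPa

4.081


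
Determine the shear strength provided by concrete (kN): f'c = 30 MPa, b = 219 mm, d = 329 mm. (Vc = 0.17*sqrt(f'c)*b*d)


Vc = 0.17 * sqrt(30) * 219 * 329 / 1000
= 67.09 kN

67.09


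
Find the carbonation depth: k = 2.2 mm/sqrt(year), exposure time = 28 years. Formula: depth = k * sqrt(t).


depth = k * sqrt(t)
= 2.2 * sqrt(28)
= 11.64 mm

11.64


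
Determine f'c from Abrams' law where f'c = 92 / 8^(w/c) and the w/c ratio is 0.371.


f'c = 92 / 8^0.371
= 92 / 2.163
= 42.53 MPa

42.53


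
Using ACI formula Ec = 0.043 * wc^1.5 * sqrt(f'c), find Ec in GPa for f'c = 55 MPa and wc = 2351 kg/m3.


Ec = 0.043 * 2351^1.5 * sqrt(55) / 1000
= 36.35 GPa

36.35


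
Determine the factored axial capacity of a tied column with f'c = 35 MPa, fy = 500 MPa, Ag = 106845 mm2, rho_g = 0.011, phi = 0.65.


Ast = rho * Ag = 0.011 * 106845 = 1175.295 mm2
phi*Pn = 0.65 * 0.80 * (0.85 * 35 * (106845 - 1175.295) + 500 * 1175.295) / 1000
= 1940.29 kN

1940.29


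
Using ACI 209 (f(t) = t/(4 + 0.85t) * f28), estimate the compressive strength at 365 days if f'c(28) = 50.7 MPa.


f(365) = 365 / (4 + 0.85 * 365) * 50.7
= 365 / 314.25 * 50.7
= 58.89 MPa

58.89


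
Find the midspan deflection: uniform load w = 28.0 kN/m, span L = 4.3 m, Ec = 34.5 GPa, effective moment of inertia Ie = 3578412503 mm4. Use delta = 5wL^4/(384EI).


Convert: L = 4.3 m = 4300 mm, Ec = 34.5 GPa = 34500 MPa
delta = 5 * 28.0 * 4300^4 / (384 * 34500 * 3578412503)
= 1.01 mm

1.01


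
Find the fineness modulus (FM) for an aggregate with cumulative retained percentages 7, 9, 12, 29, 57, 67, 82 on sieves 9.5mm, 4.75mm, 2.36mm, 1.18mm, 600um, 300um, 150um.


FM = sum(cumulative % retained) / 100
= 263 / 100
= 2.63

2.63


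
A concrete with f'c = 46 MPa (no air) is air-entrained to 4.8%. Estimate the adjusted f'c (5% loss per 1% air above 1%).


Strength loss = (4.8 - 1) * 5 = 19.0%
f'c = 46 * (1 - 19.0/100)
= 37.26 MPa

37.26


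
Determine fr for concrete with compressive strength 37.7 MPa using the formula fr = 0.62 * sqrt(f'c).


fr = 0.62 * sqrt(37.7)
= 3.807 MPa

3.807


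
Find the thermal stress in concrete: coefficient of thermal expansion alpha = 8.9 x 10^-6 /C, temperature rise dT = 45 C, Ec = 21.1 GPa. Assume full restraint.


sigma = alpha * dT * Ec
= 8.9e-6 * 45 * 21.1 * 1000
= 8.451 MPa

8.451


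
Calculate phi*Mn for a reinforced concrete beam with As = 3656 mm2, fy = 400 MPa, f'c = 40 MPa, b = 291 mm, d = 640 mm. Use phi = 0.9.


a = As * fy / (0.85 * f'c * b)
= 3656 * 400 / (0.85 * 40 * 291)
= 147.8068 mm
Mn = As * fy * (d - a/2) / 10^6
= 827.8597 kN-m
phi*Mn = 0.9 * 827.8597 = 745.07 kN-m

745.07


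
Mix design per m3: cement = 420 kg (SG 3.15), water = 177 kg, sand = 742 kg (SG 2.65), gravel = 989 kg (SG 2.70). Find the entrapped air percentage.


Vol cement = 420 / (3.15 * 1000) = 0.133333 m3
Vol water = 177 / 1000 = 0.177 m3
Vol sand = 742 / (2.65 * 1000) = 0.28 m3
Vol gravel = 989 / (2.70 * 1000) = 0.366296 m3
Total solid + water volume = 0.95663 m3
Air = (1 - 0.95663) * 100 = 4.34%

4.34


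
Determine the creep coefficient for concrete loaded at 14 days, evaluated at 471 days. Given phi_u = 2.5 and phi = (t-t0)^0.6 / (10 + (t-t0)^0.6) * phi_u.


dt = 471 - 14 = 457
phi = 457^0.6 / (10 + 457^0.6) * 2.5
= 1.994

1.994


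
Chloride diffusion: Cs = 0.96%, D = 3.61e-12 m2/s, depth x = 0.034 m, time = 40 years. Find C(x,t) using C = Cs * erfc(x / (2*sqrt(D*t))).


t_seconds = 40 * 365.25 * 24 * 3600 = 1262304000.0 s
arg = 0.034 / (2 * sqrt(3.61e-12 * 1262304000.0))
= 0.2518
erfc(0.2518) = 0.7217
C = 0.96 * 0.7217 = 0.6929%

0.6929


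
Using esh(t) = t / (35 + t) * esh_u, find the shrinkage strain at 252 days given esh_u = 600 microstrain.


esh(252) = 252 / (35 + 252) * 600
= 252 / 287 * 600
= 526.8 microstrain

526.8


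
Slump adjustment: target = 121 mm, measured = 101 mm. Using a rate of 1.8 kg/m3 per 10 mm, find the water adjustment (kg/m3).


Difference = 121 - 101 = 20 mm
Water adjustment = 20 * 1.8 / 10 = 3.6 kg/m3

3.6


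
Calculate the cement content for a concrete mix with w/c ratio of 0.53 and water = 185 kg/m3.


Cement = water / (w/c)
= 185 / 0.53
= 349.1 kg/m3

349.1
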